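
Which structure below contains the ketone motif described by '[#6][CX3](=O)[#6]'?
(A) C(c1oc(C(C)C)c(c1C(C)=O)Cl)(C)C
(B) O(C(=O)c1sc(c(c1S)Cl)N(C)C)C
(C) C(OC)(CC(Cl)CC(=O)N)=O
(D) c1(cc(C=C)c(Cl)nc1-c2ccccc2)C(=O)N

[#6][CX3](=O)[#6] describes a carbonyl carbon (no H) flanked by two carbons (a ketone).
(A) contains an acetyl/ketone group (-C(=O)CH3), which satisfies every atom and bond constraint.
(B) has a methyl-ester group (-C(=O)OCH3) but one neighbour of the carbonyl carbon is O, not C.
(C) has a methyl-ester group (-C(=O)OCH3) but one neighbour of the carbonyl carbon is O, not C.
(D) has a primary amide (-C(=O)NH2) but one neighbour of the carbonyl carbon is N, not C.
So the answer is (A).

A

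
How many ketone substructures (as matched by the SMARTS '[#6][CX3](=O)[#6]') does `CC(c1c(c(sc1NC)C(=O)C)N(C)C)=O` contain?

[#6][CX3](=O)[#6] is the SMARTS for a ketone: a carbonyl carbon (no H) flanked by two carbons.
The molecule carries 2 separate instances of an acetyl/ketone group (-C(=O)CH3) meeting every constraint; each maps to a distinct set of atoms, giving 2 matches.

2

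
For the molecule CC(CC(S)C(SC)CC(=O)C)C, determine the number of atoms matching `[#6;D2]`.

The query [#6;D2] means: any carbon bonded to exactly two heavy atoms.
Check the 13 heavy atoms by environment: 2× C (D2) → match; 4× C (D3) → no; 1× O (D1) → no; 4× C (D1) → no; 1× S (D1) → no; 1× S (D2) → no.
That gives 2 matching atoms.

2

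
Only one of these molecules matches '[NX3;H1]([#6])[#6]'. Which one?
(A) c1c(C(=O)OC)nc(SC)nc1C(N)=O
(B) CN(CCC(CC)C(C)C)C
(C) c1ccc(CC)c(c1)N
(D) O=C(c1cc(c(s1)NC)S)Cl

D

[NX3;H1]([#6])[#6] describes a trivalent nitrogen with one H, bonded to two carbons (a secondary amine).
(A) has a primary amide (-C(=O)NH2) but the -C(=O)NH2 nitrogen has H2, not H1.
(B) has a dimethylamino group (-N(CH3)2) but the nitrogen has H0, not H1.
(C) has a primary amino group (-NH2) but the nitrogen has H2 and only one carbon neighbour.
(D) contains an N-methylamino group (-NHCH3), which satisfies every atom and bond constraint.
So the answer is (D).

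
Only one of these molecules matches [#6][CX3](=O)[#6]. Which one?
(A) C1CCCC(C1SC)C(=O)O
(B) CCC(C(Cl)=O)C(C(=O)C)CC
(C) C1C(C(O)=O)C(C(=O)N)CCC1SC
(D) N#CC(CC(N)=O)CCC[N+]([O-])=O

B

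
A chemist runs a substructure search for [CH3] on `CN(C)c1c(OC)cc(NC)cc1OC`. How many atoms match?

5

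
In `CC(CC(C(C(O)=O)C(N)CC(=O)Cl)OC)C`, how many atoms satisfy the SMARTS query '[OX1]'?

2

Check the 17 heavy atoms by environment: 9× C (X4) → no; 1× N (X3) → no; 2× C (X3) → no; 2× O (X1) → match; 2× O (X2) → no; 1× Cl (X1) → no.
That gives 2 matching atoms.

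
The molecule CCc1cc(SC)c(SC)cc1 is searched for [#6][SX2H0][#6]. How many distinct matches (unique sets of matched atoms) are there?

[#6][SX2H0][#6] is the SMARTS for a thioether: an aliphatic sulfur bridging two carbons with no H on the sulfur.
The molecule carries 2 separate instances of a methylthio ether (-SCH3) meeting every constraint; each maps to a distinct set of atoms, giving 2 matches.

2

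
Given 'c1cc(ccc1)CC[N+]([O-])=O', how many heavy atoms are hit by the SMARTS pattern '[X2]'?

The query [X2] means: any atom with exactly two total connections (bonds + H).
Check the 11 heavy atoms by environment: 2× C (X4) → no; 1× N (charge +1, X3) → no; 1× O (charge -1, X1) → no; 1× O (X1) → no; 6× c (aromatic, X3) → no.
No environment satisfies the query, so 0 matching atoms.

0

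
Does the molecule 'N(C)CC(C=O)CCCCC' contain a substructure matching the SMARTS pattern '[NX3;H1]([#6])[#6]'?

Yes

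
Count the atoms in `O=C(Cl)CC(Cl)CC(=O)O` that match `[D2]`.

2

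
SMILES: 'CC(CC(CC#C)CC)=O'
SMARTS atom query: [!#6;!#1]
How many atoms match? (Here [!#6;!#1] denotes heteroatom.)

1

The query [!#6;!#1] means: not carbon and not hydrogen — any heteroatom.
Check the 10 heavy atoms by environment: 9× C → no; 1× O → match.
That gives 1 matching atom.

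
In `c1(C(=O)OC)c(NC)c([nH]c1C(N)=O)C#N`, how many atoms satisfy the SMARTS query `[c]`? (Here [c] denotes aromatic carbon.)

The query [c] means: lowercase c matches aromatic carbon only.
Check the 16 heavy atoms by environment: 1× n (aromatic) → no; 4× c (aromatic) → match; 5× C → no; 3× N → no; 3× O → no.
That gives 4 matching atoms.

4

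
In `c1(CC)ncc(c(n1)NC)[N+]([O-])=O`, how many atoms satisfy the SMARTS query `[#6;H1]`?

1

Check the 13 heavy atoms by environment: 2× n (aromatic, H0) → no; 3× c (aromatic, H0) → no; 1× c (aromatic, H1) → match; 1× N (H1) → no; 2× C (H3) → no; 1× N (charge +1, H0) → no; 1× O (charge -1, H0) → no; 1× O (H0) → no; 1× C (H2) → no.
That gives 1 matching atom.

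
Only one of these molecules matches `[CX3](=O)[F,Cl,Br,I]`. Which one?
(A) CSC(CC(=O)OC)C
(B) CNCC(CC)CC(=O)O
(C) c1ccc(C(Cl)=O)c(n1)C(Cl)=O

C

[CX3](=O)[F,Cl,Br,I] describes a carbonyl carbon bonded to a halogen (an acyl halide).
(A) has a methyl-ester group (-C(=O)OCH3) but the carbonyl is bonded to -O-C, not to a halogen.
(B) has a carboxylic acid group (-C(=O)OH) but the carbonyl is bonded to -OH, not to a halogen.
(C) contains an acyl chloride (-C(=O)Cl), which satisfies every atom and bond constraint.
So the answer is (C).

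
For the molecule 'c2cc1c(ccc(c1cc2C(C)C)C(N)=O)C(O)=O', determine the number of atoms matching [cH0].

5

The query [cH0] means: aromatic carbon with no attached hydrogen (substituted or ring-fusion).
Check the 19 heavy atoms by environment: 5× c (aromatic, H0) → match; 5× c (aromatic, H1) → no; 2× C (H0) → no; 2× O (H0) → no; 1× N (H2) → no; 1× C (H1) → no; 2× C (H3) → no; 1× O (H1) → no.
That gives 5 matching atoms.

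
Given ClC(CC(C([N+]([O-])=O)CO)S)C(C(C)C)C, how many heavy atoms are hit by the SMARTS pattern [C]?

10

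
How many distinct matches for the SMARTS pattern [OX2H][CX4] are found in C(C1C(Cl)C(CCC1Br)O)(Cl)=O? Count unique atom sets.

[OX2H][CX4] is the SMARTS for an aliphatic alcohol: a hydroxyl oxygen bound to an sp3 (X4) carbon.
Exactly one fragment in the molecule meets all constraints, giving 1 match.

1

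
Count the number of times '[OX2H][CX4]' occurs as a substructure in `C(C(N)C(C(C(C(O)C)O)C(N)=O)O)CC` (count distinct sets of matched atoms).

[OX2H][CX4] is the SMARTS for an aliphatic alcohol: a hydroxyl oxygen bound to an sp3 (X4) carbon.
The molecule carries 3 separate instances of a hydroxyl group (-OH) meeting every constraint; each maps to a distinct set of atoms, giving 3 matches.

3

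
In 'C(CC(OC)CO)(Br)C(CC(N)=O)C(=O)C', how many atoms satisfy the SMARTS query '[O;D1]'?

3

Check the 16 heavy atoms by environment: 3× C (D2) → no; 5× C (D3) → no; 3× O (D1) → match; 1× N (D1) → no; 2× C (D1) → no; 1× Br (D1) → no; 1× O (D2) → no.
That gives 3 matching atoms.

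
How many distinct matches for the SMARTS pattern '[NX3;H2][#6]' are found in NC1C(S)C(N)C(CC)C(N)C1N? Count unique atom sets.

4

[NX3;H2][#6] is the SMARTS for a primary amine: a trivalent nitrogen with two H attached to carbon.
The molecule carries 4 separate instances of a primary amino group (-NH2) meeting every constraint; each maps to a distinct set of atoms, giving 4 matches.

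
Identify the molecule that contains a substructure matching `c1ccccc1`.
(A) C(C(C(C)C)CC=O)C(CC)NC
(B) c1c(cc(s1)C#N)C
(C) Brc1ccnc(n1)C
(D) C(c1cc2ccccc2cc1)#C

c1ccccc1 describes six aromatic carbons in a ring (a benzene ring).
(A) has a methyl group (-CH3) but no six-membered all-carbon aromatic ring is present.
(B) has a methyl group (-CH3) but no six-membered all-carbon aromatic ring is present.
(C) has a methyl group (-CH3) but no six-membered all-carbon aromatic ring is present.
(D) contains the required atom environment, so the pattern matches.
So the answer is (D).

D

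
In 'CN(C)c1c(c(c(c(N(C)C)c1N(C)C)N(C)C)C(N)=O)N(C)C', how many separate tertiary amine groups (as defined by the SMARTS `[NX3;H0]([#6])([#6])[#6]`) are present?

5

[NX3;H0]([#6])([#6])[#6] is the SMARTS for a tertiary amine: a trivalent nitrogen with no H, bonded to three carbons.
The molecule carries 5 separate instances of a dimethylamino group (-N(CH3)2) meeting every constraint; each maps to a distinct set of atoms, giving 5 matches.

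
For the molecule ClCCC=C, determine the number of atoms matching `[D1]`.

The query [D1] means: atom with exactly one heavy-atom neighbour (degree 1).
Check the 5 heavy atoms by environment: 3× C (D2) → no; 1× Cl (D1) → match; 1× C (D1) → match.
Summing the matching environments: 1 + 1 = 2 matching atoms.

2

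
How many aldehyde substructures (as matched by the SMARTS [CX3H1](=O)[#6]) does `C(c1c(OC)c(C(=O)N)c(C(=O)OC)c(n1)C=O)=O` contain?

2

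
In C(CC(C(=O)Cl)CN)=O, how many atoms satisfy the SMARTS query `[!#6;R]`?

The query [!#6;R] means: non-carbon atom that is part of a ring.
Check the 9 heavy atoms by environment: 5× C (acyclic) → no; 2× O (acyclic) → no; 1× Cl (acyclic) → no; 1× N (acyclic) → no.
No environment satisfies the query, so 0 matching atoms.

0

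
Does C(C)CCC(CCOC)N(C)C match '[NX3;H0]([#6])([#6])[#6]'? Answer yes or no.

The pattern [NX3;H0]([#6])([#6])[#6] describes a trivalent nitrogen with no H, bonded to three carbons — a tertiary amine.
The molecule carries a dimethylamino group (-N(CH3)2), whose atoms satisfy every constraint of the query, so the pattern matches.

Yes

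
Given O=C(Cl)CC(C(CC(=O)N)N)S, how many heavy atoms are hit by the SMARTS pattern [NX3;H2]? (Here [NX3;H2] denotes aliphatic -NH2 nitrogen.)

The query [NX3;H2] means: aliphatic N with 3 total connections, two of them H — an -NH2 nitrogen (amine or amide).
Check the 12 heavy atoms by environment: 2× C (H2, X4) → no; 2× C (H1, X4) → no; 2× N (H2, X3) → match; 1× S (H1, X2) → no; 2× C (H0, X3) → no; 2× O (H0, X1) → no; 1× Cl (H0, X1) → no.
That gives 2 matching atoms.

2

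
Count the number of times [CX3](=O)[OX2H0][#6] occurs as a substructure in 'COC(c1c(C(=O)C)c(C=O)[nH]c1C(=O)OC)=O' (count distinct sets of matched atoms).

2

[CX3](=O)[OX2H0][#6] is the SMARTS for an ester: a carbonyl carbon bonded to an oxygen that is itself bonded to carbon (no H on that O).
The molecule carries 2 separate instances of a methyl-ester group (-C(=O)OCH3) meeting every constraint; each maps to a distinct set of atoms, giving 2 matches.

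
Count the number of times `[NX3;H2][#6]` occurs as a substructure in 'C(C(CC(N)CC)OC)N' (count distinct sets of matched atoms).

2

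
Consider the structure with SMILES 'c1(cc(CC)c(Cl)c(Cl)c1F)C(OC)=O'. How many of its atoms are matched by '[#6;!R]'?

The query [#6;!R] means: carbon not in any ring.
Check the 15 heavy atoms by environment: 6× c (aromatic, in 6-ring) → no; 1× F (acyclic) → no; 2× Cl (acyclic) → no; 4× C (acyclic) → match; 2× O (acyclic) → no.
That gives 4 matching atoms.

4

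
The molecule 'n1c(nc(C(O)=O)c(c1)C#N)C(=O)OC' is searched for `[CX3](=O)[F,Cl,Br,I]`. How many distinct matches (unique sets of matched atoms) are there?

0

[CX3](=O)[F,Cl,Br,I] is the SMARTS for an acyl halide: a carbonyl carbon bonded to a halogen.
The molecule has a methyl-ester group (-C(=O)OCH3), but the carbonyl is bonded to -O-C, not to a halogen; nothing else fits, so there are 0 matches.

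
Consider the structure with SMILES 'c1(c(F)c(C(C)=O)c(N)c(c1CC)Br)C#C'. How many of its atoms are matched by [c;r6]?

6

Check the 16 heavy atoms by environment: 6× c (aromatic, in 6-ring) → match; 6× C (acyclic) → no; 1× O (acyclic) → no; 1× F (acyclic) → no; 1× N (acyclic) → no; 1× Br (acyclic) → no.
That gives 6 matching atoms.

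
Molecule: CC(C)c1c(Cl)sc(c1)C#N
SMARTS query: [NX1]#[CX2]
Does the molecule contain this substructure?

Yes

The pattern [NX1]#[CX2] describes a nitrogen triple-bonded to a two-connected carbon — a nitrile.
The molecule carries a nitrile (-C#N), whose atoms satisfy every constraint of the query, so the pattern matches.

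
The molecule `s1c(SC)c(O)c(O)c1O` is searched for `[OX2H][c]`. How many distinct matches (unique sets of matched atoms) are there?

3

[OX2H][c] is the SMARTS for a phenol: a hydroxyl oxygen attached to an aromatic carbon.
The molecule carries 3 separate instances of a hydroxyl group (-OH) meeting every constraint; each maps to a distinct set of atoms, giving 3 matches.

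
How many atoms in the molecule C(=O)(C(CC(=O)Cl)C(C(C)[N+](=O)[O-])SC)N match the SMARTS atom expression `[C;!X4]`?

2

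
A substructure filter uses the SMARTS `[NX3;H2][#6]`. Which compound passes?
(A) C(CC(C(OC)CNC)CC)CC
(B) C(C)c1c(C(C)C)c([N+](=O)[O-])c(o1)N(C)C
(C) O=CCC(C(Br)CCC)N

C

[NX3;H2][#6] describes a trivalent nitrogen with two H attached to carbon (a primary amine).
(A) has an N-methylamino group (-NHCH3) but the nitrogen bears two carbons and only one H (H1), not H2.
(B) has a dimethylamino group (-N(CH3)2) but the nitrogen has H0, not H2.
(C) contains a primary amino group (-NH2), which satisfies every atom and bond constraint.
So the answer is (C).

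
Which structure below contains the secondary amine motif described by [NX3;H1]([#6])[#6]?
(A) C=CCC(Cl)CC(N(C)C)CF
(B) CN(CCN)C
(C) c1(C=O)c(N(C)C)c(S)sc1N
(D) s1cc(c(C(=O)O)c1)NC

[NX3;H1]([#6])[#6] describes a trivalent nitrogen with one H, bonded to two carbons (a secondary amine).
(A) has a dimethylamino group (-N(CH3)2) but the nitrogen has H0, not H1.
(B) has a primary amino group (-NH2) but the nitrogen has H2 and only one carbon neighbour.
(C) has a primary amino group (-NH2) but the nitrogen has H2 and only one carbon neighbour.
(D) contains an N-methylamino group (-NHCH3), which satisfies every atom and bond constraint.
So the answer is (D).

D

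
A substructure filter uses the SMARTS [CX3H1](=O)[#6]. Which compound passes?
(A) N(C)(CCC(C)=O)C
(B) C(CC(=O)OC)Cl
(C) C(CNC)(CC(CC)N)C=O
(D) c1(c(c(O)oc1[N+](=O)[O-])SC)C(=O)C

[CX3H1](=O)[#6] describes an sp2 carbon with one H, double-bonded to O and single-bonded to carbon (an aldehyde).
(A) has an acetyl/ketone group (-C(=O)CH3) but the carbonyl carbon has H0 (two carbon neighbours), not H1.
(B) has a methyl-ester group (-C(=O)OCH3) but the carbonyl carbon has H0, not H1.
(C) contains an aldehyde (-CHO), which satisfies every atom and bond constraint.
(D) has an acetyl/ketone group (-C(=O)CH3) but the carbonyl carbon has H0 (two carbon neighbours), not H1.
So the answer is (C).

C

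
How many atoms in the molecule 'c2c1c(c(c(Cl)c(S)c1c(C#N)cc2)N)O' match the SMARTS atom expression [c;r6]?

Check the 16 heavy atoms by environment: 10× c (aromatic, in 6-ring) → match; 1× O (acyclic) → no; 1× S (acyclic) → no; 1× Cl (acyclic) → no; 2× N (acyclic) → no; 1× C (acyclic) → no.
That gives 10 matching atoms.

10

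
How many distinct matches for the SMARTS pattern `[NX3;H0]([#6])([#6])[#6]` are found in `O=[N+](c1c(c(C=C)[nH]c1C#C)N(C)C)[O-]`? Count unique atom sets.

[NX3;H0]([#6])([#6])[#6] is the SMARTS for a tertiary amine: a trivalent nitrogen with no H, bonded to three carbons.
Exactly one fragment in the molecule meets all constraints, giving 1 match.

1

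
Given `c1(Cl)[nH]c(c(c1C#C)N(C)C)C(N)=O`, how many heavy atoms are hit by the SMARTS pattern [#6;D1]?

Check the 14 heavy atoms by environment: 1× n (aromatic, D2) → no; 4× c (aromatic, D3) → no; 1× C (D3) → no; 1× O (D1) → no; 1× N (D1) → no; 1× C (D2) → no; 3× C (D1) → match; 1× N (D3) → no; 1× Cl (D1) → no.
That gives 3 matching atoms.

3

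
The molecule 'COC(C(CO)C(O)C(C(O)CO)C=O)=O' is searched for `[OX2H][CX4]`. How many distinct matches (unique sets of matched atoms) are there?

[OX2H][CX4] is the SMARTS for an aliphatic alcohol: a hydroxyl oxygen bound to an sp3 (X4) carbon.
The molecule carries 4 separate instances of a hydroxyl group (-OH) meeting every constraint; each maps to a distinct set of atoms, giving 4 matches.

4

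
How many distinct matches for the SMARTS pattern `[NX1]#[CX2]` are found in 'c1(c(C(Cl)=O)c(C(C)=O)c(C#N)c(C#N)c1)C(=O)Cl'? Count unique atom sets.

[NX1]#[CX2] is the SMARTS for a nitrile: a nitrogen triple-bonded to a two-connected carbon.
The molecule carries 2 separate instances of a nitrile (-C#N) meeting every constraint; each maps to a distinct set of atoms, giving 2 matches.

2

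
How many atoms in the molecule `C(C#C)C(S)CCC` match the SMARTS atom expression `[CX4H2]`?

3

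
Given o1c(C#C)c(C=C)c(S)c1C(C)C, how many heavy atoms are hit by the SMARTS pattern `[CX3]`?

Check the 13 heavy atoms by environment: 1× o (aromatic, X2) → no; 4× c (aromatic, X3) → no; 3× C (X4) → no; 2× C (X3) → match; 1× S (X2) → no; 2× C (X2) → no.
That gives 2 matching atoms.

2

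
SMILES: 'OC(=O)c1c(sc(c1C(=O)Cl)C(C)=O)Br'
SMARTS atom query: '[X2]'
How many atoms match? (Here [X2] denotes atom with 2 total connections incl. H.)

Check the 15 heavy atoms by environment: 1× s (aromatic, X2) → match; 4× c (aromatic, X3) → no; 3× C (X3) → no; 3× O (X1) → no; 1× C (X4) → no; 1× Cl (X1) → no; 1× O (X2) → match; 1× Br (X1) → no.
Summing the matching environments: 1 + 1 = 2 matching atoms.

2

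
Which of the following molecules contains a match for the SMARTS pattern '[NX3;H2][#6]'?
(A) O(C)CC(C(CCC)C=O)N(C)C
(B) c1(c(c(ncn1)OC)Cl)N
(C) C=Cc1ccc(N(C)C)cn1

[NX3;H2][#6] describes a trivalent nitrogen with two H attached to carbon (a primary amine).
(A) has a dimethylamino group (-N(CH3)2) but the nitrogen has H0, not H2.
(B) contains a primary amino group (-NH2), which satisfies every atom and bond constraint.
(C) has a dimethylamino group (-N(CH3)2) but the nitrogen has H0, not H2.
So the answer is (B).

B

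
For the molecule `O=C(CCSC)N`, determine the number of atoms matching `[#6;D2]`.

The query [#6;D2] means: any carbon bonded to exactly two heavy atoms.
Check the 7 heavy atoms by environment: 2× C (D2) → match; 1× C (D3) → no; 1× O (D1) → no; 1× N (D1) → no; 1× S (D2) → no; 1× C (D1) → no.
That gives 2 matching atoms.

2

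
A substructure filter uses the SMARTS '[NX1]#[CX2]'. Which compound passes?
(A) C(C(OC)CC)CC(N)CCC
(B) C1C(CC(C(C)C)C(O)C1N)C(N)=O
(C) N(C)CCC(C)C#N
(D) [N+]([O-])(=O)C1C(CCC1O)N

C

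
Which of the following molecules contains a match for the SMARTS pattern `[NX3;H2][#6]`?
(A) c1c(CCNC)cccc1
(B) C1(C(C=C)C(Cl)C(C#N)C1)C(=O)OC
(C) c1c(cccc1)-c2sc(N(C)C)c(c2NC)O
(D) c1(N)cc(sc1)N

[NX3;H2][#6] describes a trivalent nitrogen with two H attached to carbon (a primary amine).
(A) has an N-methylamino group (-NHCH3) but the nitrogen bears two carbons and only one H (H1), not H2.
(B) has a nitrile (-C#N) but the nitrogen is NX1 (triple-bonded), not NX3 with two H.
(C) has a dimethylamino group (-N(CH3)2) but the nitrogen has H0, not H2.
(D) contains a primary amino group (-NH2), which satisfies every atom and bond constraint.
So the answer is (D).

D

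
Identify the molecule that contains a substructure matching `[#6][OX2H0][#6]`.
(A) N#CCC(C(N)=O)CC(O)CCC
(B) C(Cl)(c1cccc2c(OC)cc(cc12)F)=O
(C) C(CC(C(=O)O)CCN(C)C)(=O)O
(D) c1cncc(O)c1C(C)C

B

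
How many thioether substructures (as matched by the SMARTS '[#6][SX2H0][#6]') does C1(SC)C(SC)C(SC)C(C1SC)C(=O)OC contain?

4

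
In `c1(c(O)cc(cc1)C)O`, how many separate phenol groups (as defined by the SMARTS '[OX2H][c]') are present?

2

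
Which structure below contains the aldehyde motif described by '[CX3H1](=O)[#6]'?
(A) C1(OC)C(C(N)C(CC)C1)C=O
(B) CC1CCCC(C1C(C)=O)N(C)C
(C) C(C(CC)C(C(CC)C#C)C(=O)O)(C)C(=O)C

A

[CX3H1](=O)[#6] describes an sp2 carbon with one H, double-bonded to O and single-bonded to carbon (an aldehyde).
(A) contains an aldehyde (-CHO), which satisfies every atom and bond constraint.
(B) has an acetyl/ketone group (-C(=O)CH3) but the carbonyl carbon has H0 (two carbon neighbours), not H1.
(C) has a carboxylic acid group (-C(=O)OH) but the carbonyl carbon has H0 and is bonded to O, not H1.
So the answer is (A).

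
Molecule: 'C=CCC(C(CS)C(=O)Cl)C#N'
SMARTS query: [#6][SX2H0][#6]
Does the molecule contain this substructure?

No

The pattern [#6][SX2H0][#6] describes an aliphatic sulfur bridging two carbons with no H on the sulfur — a thioether.
The closest candidate here is a thiol (-SH), but the sulfur has H1, not H0 bridging two carbons. No other fragment satisfies the full query, so there is no match.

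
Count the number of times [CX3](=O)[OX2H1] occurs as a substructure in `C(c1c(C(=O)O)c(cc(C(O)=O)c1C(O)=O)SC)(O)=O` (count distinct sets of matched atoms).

4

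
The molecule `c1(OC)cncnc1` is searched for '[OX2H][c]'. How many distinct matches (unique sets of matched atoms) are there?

0

[OX2H][c] is the SMARTS for a phenol: a hydroxyl oxygen attached to an aromatic carbon.
The molecule has a methoxy ether (-OCH3), but the oxygen has H0, not H1; nothing else fits, so there are 0 matches.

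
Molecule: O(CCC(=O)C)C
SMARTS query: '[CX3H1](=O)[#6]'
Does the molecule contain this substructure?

The pattern [CX3H1](=O)[#6] describes an sp2 carbon with one H, double-bonded to O and single-bonded to carbon — an aldehyde.
The closest candidate here is an acetyl/ketone group (-C(=O)CH3), but the carbonyl carbon has H0 (two carbon neighbours), not H1. No other fragment satisfies the full query, so there is no match.

No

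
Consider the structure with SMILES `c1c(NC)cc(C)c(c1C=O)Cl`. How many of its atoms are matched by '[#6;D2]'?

3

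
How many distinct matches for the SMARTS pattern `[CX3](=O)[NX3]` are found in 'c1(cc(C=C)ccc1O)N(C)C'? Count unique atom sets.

0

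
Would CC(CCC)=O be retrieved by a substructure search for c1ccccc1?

No

The pattern c1ccccc1 describes six aromatic carbons in a ring — a benzene ring.
The closest candidate here is a methyl group (-CH3), but no six-membered all-carbon aromatic ring is present. No other fragment satisfies the full query, so there is no match.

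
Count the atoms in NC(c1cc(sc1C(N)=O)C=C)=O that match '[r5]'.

5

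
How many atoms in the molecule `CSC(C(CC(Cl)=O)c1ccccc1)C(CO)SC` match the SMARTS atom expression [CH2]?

2

The query [CH2] means: aliphatic carbon with exactly two hydrogens.
Check the 19 heavy atoms by environment: 2× C (H2) → match; 3× C (H1) → no; 1× O (H1) → no; 2× S (H0) → no; 2× C (H3) → no; 1× c (aromatic, H0) → no; 5× c (aromatic, H1) → no; 1× C (H0) → no; 1× O (H0) → no; 1× Cl (H0) → no.
That gives 2 matching atoms.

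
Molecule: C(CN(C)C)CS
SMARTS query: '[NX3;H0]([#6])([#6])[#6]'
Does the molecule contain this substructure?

Yes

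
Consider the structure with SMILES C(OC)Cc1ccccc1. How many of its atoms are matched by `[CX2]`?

The query [CX2] means: C with X2: aliphatic carbon with exactly 2 total connections.
Check the 10 heavy atoms by environment: 3× C (X4) → no; 6× c (aromatic, X3) → no; 1× O (X2) → no.
No environment satisfies the query, so 0 matching atoms.

0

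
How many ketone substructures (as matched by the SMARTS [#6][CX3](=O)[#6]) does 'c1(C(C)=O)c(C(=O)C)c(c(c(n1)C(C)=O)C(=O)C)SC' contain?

4

[#6][CX3](=O)[#6] is the SMARTS for a ketone: a carbonyl carbon (no H) flanked by two carbons.
The molecule carries 4 separate instances of an acetyl/ketone group (-C(=O)CH3) meeting every constraint; each maps to a distinct set of atoms, giving 4 matches.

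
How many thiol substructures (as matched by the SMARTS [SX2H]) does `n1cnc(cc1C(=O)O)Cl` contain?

[SX2H] is the SMARTS for a thiol: an aliphatic sulfur with two connections, one being H.
No fragment in the molecule satisfies every constraint, giving 0 matches.

0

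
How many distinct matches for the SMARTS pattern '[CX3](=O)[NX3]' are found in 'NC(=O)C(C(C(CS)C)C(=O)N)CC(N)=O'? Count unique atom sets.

3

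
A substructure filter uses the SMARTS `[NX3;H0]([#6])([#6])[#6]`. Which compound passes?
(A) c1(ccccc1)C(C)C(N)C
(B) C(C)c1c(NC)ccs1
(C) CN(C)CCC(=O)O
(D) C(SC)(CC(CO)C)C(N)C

C

[NX3;H0]([#6])([#6])[#6] describes a trivalent nitrogen with no H, bonded to three carbons (a tertiary amine).
(A) has a primary amino group (-NH2) but the nitrogen has H2, not H0 with three carbons.
(B) has an N-methylamino group (-NHCH3) but the nitrogen still has one H (H1), not H0.
(C) contains a dimethylamino group (-N(CH3)2), which satisfies every atom and bond constraint.
(D) has a primary amino group (-NH2) but the nitrogen has H2, not H0 with three carbons.
So the answer is (C).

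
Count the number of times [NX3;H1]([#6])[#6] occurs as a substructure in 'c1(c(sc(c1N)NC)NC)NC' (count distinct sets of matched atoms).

3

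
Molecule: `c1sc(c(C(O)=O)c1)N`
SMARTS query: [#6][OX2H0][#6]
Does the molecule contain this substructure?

No

The pattern [#6][OX2H0][#6] describes an aliphatic oxygen bridging two carbons with no H on the oxygen — an ether.
The closest candidate here is a carboxylic acid group (-C(=O)OH), but the -OH oxygen has H1; the =O is OX1, not OX2. No other fragment satisfies the full query, so there is no match.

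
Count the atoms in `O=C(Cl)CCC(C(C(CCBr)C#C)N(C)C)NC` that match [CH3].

3

The query [CH3] means: aliphatic carbon with exactly three hydrogens.
Check the 18 heavy atoms by environment: 4× C (H2) → no; 4× C (H1) → no; 1× N (H1) → no; 3× C (H3) → match; 1× N (H0) → no; 1× Br (H0) → no; 2× C (H0) → no; 1× O (H0) → no; 1× Cl (H0) → no.
That gives 3 matching atoms.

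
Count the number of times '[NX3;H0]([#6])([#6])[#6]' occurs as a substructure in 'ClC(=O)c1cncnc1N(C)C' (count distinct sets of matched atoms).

1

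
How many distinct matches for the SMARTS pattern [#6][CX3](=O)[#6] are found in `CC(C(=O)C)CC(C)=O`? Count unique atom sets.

2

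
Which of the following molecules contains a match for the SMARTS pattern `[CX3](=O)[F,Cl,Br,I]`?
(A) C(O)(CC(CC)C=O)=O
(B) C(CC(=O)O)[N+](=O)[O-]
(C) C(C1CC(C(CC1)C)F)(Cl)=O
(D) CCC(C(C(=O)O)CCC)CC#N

C

[CX3](=O)[F,Cl,Br,I] describes a carbonyl carbon bonded to a halogen (an acyl halide).
(A) has a carboxylic acid group (-C(=O)OH) but the carbonyl is bonded to -OH, not to a halogen.
(B) has a carboxylic acid group (-C(=O)OH) but the carbonyl is bonded to -OH, not to a halogen.
(C) contains an acyl chloride (-C(=O)Cl), which satisfies every atom and bond constraint.
(D) has a carboxylic acid group (-C(=O)OH) but the carbonyl is bonded to -OH, not to a halogen.
So the answer is (C).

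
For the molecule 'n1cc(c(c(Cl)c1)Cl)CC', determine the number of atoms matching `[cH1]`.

2

Check the 10 heavy atoms by environment: 1× n (aromatic, H0) → no; 2× c (aromatic, H1) → match; 3× c (aromatic, H0) → no; 2× Cl (H0) → no; 1× C (H2) → no; 1× C (H3) → no.
That gives 2 matching atoms.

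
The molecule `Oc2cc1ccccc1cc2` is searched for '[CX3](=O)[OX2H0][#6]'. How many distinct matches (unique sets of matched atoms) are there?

[CX3](=O)[OX2H0][#6] is the SMARTS for an ester: a carbonyl carbon bonded to an oxygen that is itself bonded to carbon (no H on that O).
No fragment in the molecule satisfies every constraint, giving 0 matches.

0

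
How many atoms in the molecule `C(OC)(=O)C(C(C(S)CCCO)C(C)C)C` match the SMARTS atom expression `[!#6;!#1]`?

4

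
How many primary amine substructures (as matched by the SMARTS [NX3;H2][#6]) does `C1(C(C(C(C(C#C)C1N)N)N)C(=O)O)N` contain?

4

[NX3;H2][#6] is the SMARTS for a primary amine: a trivalent nitrogen with two H attached to carbon.
The molecule carries 4 separate instances of a primary amino group (-NH2) meeting every constraint; each maps to a distinct set of atoms, giving 4 matches.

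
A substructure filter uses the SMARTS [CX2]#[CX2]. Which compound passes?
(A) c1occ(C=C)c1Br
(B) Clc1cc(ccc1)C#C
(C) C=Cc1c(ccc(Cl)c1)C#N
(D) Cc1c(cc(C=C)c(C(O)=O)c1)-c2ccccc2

B

[CX2]#[CX2] describes a carbon-carbon triple bond (an alkyne).
(A) has a vinyl group (-CH=CH2) but the C=C is a double bond; both carbons are CX3, not CX2.
(B) contains an ethynyl group (-C#CH), which satisfies every atom and bond constraint.
(C) has a nitrile (-C#N) but the triple bond is C#N, not C#C.
(D) has a vinyl group (-CH=CH2) but the C=C is a double bond; both carbons are CX3, not CX2.
So the answer is (B).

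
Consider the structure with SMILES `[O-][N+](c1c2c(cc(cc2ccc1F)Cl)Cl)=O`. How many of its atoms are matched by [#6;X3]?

The query [#6;X3] means: any carbon (aromatic or not) with three total connections.
Check the 16 heavy atoms by environment: 10× c (aromatic, X3) → match; 2× Cl (X1) → no; 1× N (charge +1, X3) → no; 1× O (charge -1, X1) → no; 1× O (X1) → no; 1× F (X1) → no.
That gives 10 matching atoms.

10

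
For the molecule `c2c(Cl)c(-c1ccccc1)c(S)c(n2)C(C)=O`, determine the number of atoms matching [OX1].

1

The query [OX1] means: aliphatic oxygen with one total connection — typically a carbonyl =O or an oxide.
Check the 17 heavy atoms by environment: 1× n (aromatic, X2) → no; 11× c (aromatic, X3) → no; 1× S (X2) → no; 1× Cl (X1) → no; 1× C (X3) → no; 1× O (X1) → match; 1× C (X4) → no.
That gives 1 matching atom.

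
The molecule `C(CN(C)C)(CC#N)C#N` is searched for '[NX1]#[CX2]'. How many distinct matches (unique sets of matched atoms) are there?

2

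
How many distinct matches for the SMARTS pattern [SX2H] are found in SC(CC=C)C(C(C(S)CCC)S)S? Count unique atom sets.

[SX2H] is the SMARTS for a thiol: an aliphatic sulfur with two connections, one being H.
The molecule carries 4 separate instances of a thiol (-SH) meeting every constraint; each maps to a distinct set of atoms, giving 4 matches.

4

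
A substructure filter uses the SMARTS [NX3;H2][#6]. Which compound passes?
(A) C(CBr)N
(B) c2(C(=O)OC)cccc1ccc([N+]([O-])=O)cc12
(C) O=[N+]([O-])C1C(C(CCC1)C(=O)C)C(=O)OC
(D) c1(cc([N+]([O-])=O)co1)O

[NX3;H2][#6] describes a trivalent nitrogen with two H attached to carbon (a primary amine).
(A) contains a primary amino group (-NH2), which satisfies every atom and bond constraint.
(B) has a nitro group (-[N+](=O)[O-]) but the nitrogen is [N+] with no H, not NX3H2.
(C) has a nitro group (-[N+](=O)[O-]) but the nitrogen is [N+] with no H, not NX3H2.
(D) has a nitro group (-[N+](=O)[O-]) but the nitrogen is [N+] with no H, not NX3H2.
So the answer is (A).

A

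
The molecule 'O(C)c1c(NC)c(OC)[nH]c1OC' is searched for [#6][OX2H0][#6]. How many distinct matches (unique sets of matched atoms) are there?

3

[#6][OX2H0][#6] is the SMARTS for an ether: an aliphatic oxygen bridging two carbons with no H on the oxygen.
The molecule carries 3 separate instances of a methoxy ether (-OCH3) meeting every constraint; each maps to a distinct set of atoms, giving 3 matches.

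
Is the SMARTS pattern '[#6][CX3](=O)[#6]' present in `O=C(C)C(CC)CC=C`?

Yes

The pattern [#6][CX3](=O)[#6] describes a carbonyl carbon (no H) flanked by two carbons — a ketone.
The molecule carries an acetyl/ketone group (-C(=O)CH3), whose atoms satisfy every constraint of the query, so the pattern matches.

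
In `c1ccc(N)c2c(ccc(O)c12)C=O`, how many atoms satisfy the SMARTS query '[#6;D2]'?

The query [#6;D2] means: any carbon bonded to exactly two heavy atoms.
Check the 14 heavy atoms by environment: 5× c (aromatic, D3) → no; 5× c (aromatic, D2) → match; 1× N (D1) → no; 2× O (D1) → no; 1× C (D2) → match.
Summing the matching environments: 5 + 1 = 6 matching atoms.

6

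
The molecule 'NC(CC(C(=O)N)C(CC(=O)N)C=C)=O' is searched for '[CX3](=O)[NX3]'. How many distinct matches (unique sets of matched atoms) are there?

[CX3](=O)[NX3] is the SMARTS for an amide: a carbonyl carbon bonded to a trivalent nitrogen.
The molecule carries 3 separate instances of a primary amide (-C(=O)NH2) meeting every constraint; each maps to a distinct set of atoms, giving 3 matches.

3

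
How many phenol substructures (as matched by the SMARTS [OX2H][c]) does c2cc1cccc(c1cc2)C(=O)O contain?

[OX2H][c] is the SMARTS for a phenol: a hydroxyl oxygen attached to an aromatic carbon.
No fragment in the molecule satisfies every constraint, giving 0 matches.

0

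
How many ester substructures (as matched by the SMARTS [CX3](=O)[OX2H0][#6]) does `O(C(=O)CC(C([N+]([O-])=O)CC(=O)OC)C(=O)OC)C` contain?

3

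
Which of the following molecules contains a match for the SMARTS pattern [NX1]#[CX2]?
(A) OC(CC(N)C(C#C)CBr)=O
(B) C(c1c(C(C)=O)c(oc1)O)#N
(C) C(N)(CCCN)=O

B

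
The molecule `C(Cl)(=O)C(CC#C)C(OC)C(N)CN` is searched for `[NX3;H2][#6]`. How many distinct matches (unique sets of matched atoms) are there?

2

[NX3;H2][#6] is the SMARTS for a primary amine: a trivalent nitrogen with two H attached to carbon.
The molecule carries 2 separate instances of a primary amino group (-NH2) meeting every constraint; each maps to a distinct set of atoms, giving 2 matches.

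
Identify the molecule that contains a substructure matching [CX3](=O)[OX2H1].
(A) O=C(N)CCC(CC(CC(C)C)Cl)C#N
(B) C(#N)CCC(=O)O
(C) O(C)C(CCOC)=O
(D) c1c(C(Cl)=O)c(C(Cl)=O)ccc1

B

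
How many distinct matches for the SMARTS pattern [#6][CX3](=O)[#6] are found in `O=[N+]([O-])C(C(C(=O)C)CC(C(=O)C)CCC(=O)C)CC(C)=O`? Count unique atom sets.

4

[#6][CX3](=O)[#6] is the SMARTS for a ketone: a carbonyl carbon (no H) flanked by two carbons.
The molecule carries 4 separate instances of an acetyl/ketone group (-C(=O)CH3) meeting every constraint; each maps to a distinct set of atoms, giving 4 matches.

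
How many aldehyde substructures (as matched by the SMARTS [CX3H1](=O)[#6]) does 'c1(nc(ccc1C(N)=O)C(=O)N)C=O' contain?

[CX3H1](=O)[#6] is the SMARTS for an aldehyde: an sp2 carbon with one H, double-bonded to O and single-bonded to carbon.
Exactly one fragment in the molecule meets all constraints, giving 1 match.

1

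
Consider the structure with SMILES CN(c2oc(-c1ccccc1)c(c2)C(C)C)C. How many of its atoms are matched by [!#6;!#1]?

2

The query [!#6;!#1] means: not carbon and not hydrogen — any heteroatom.
Check the 17 heavy atoms by environment: 1× o (aromatic) → match; 10× c (aromatic) → no; 5× C → no; 1× N → match.
Summing the matching environments: 1 + 1 = 2 matching atoms.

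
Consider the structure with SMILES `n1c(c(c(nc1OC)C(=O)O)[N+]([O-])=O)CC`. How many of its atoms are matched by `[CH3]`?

2

The query [CH3] means: aliphatic carbon with exactly three hydrogens.
Check the 16 heavy atoms by environment: 2× n (aromatic, H0) → no; 4× c (aromatic, H0) → no; 1× N (charge +1, H0) → no; 1× O (charge -1, H0) → no; 3× O (H0) → no; 1× C (H0) → no; 1× O (H1) → no; 2× C (H3) → match; 1× C (H2) → no.
That gives 2 matching atoms.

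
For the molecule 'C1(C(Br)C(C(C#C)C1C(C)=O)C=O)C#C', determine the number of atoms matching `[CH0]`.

3

Check the 15 heavy atoms by environment: 8× C (H1) → no; 3× C (H0) → match; 1× Br (H0) → no; 2× O (H0) → no; 1× C (H3) → no.
That gives 3 matching atoms.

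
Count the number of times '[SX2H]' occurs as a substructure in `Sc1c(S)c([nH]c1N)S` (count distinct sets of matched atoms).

[SX2H] is the SMARTS for a thiol: an aliphatic sulfur with two connections, one being H.
The molecule carries 3 separate instances of a thiol (-SH) meeting every constraint; each maps to a distinct set of atoms, giving 3 matches.

3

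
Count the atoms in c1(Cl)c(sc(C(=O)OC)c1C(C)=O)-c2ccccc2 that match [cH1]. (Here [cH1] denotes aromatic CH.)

5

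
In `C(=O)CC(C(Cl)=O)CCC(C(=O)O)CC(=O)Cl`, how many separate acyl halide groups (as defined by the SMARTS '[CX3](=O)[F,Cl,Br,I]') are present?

2

[CX3](=O)[F,Cl,Br,I] is the SMARTS for an acyl halide: a carbonyl carbon bonded to a halogen.
The molecule carries 2 separate instances of an acyl chloride (-C(=O)Cl) meeting every constraint; each maps to a distinct set of atoms, giving 2 matches.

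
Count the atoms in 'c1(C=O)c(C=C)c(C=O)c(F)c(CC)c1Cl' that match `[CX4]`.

The query [CX4] means: C with X4: aliphatic carbon with exactly 4 total connections (bonds + H).
Check the 16 heavy atoms by environment: 6× c (aromatic, X3) → no; 4× C (X3) → no; 2× O (X1) → no; 2× C (X4) → match; 1× Cl (X1) → no; 1× F (X1) → no.
That gives 2 matching atoms.

2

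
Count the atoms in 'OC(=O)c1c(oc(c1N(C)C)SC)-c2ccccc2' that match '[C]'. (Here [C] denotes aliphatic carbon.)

4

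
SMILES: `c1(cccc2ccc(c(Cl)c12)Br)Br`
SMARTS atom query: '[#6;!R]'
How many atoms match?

The query [#6;!R] means: carbon not in any ring.
Check the 13 heavy atoms by environment: 10× c (aromatic, in 6-ring) → no; 2× Br (acyclic) → no; 1× Cl (acyclic) → no.
No environment satisfies the query, so 0 matching atoms.

0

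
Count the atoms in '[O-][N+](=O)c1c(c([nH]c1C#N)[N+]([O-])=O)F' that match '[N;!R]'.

3

The query [N;!R] means: aliphatic nitrogen not in a ring.
Check the 14 heavy atoms by environment: 1× n (aromatic, in 5-ring) → no; 4× c (aromatic, in 5-ring) → no; 2× N (charge +1, acyclic) → match; 2× O (charge -1, acyclic) → no; 2× O (acyclic) → no; 1× F (acyclic) → no; 1× C (acyclic) → no; 1× N (acyclic) → match.
Summing the matching environments: 2 + 1 = 3 matching atoms.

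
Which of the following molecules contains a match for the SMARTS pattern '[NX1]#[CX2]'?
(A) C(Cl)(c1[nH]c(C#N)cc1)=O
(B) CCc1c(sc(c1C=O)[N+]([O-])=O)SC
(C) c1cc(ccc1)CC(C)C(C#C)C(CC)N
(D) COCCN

A

[NX1]#[CX2] describes a nitrogen triple-bonded to a two-connected carbon (a nitrile).
(A) contains a nitrile (-C#N), which satisfies every atom and bond constraint.
(B) has a nitro group (-[N+](=O)[O-]) but there is no C#N triple bond.
(C) has a primary amino group (-NH2) but the nitrogen is NX3 (three connections), not NX1 triple-bonded.
(D) has a primary amino group (-NH2) but the nitrogen is NX3 (three connections), not NX1 triple-bonded.
So the answer is (A).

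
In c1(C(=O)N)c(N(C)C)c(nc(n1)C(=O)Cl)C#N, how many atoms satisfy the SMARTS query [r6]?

6

The query [r6] means: r6 matches atoms in a six-membered ring.
Check the 17 heavy atoms by environment: 2× n (aromatic, in 6-ring) → match; 4× c (aromatic, in 6-ring) → match; 3× N (acyclic) → no; 5× C (acyclic) → no; 2× O (acyclic) → no; 1× Cl (acyclic) → no.
Summing the matching environments: 2 + 4 = 6 matching atoms.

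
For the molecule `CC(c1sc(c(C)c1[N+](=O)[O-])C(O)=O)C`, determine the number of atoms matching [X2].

Check the 15 heavy atoms by environment: 1× s (aromatic, X2) → match; 4× c (aromatic, X3) → no; 1× C (X3) → no; 2× O (X1) → no; 1× O (X2) → match; 4× C (X4) → no; 1× N (charge +1, X3) → no; 1× O (charge -1, X1) → no.
Summing the matching environments: 1 + 1 = 2 matching atoms.

2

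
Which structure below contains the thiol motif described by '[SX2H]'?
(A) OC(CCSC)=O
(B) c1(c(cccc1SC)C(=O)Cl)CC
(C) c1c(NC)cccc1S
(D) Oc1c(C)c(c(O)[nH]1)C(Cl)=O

C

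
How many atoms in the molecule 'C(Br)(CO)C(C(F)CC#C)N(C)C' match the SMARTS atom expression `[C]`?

The query [C] means: uppercase C matches aliphatic (non-aromatic) carbon only.
Check the 13 heavy atoms by environment: 9× C → match; 1× O → no; 1× Br → no; 1× F → no; 1× N → no.
That gives 9 matching atoms.

9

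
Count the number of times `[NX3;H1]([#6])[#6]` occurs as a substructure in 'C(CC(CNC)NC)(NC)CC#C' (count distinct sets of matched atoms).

[NX3;H1]([#6])[#6] is the SMARTS for a secondary amine: a trivalent nitrogen with one H, bonded to two carbons.
The molecule carries 3 separate instances of an N-methylamino group (-NHCH3) meeting every constraint; each maps to a distinct set of atoms, giving 3 matches.

3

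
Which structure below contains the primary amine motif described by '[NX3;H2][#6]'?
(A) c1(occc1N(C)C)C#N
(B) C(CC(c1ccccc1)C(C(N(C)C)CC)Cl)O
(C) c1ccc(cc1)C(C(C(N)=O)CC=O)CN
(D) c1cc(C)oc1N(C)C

C

[NX3;H2][#6] describes a trivalent nitrogen with two H attached to carbon (a primary amine).
(A) has a dimethylamino group (-N(CH3)2) but the nitrogen has H0, not H2.
(B) has a dimethylamino group (-N(CH3)2) but the nitrogen has H0, not H2.
(C) contains a primary amino group (-NH2), which satisfies every atom and bond constraint.
(D) has a dimethylamino group (-N(CH3)2) but the nitrogen has H0, not H2.
So the answer is (C).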